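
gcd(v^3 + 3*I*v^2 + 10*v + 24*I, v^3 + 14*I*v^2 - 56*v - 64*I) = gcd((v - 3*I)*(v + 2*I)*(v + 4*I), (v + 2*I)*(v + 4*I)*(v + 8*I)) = v^2 + 6*I*v - 8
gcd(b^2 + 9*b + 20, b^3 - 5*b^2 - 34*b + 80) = b + 5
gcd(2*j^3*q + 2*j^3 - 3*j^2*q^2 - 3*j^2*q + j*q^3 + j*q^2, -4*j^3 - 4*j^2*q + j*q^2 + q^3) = -2*j + q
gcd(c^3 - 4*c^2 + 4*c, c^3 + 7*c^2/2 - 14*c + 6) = c - 2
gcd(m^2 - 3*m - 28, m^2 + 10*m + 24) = m + 4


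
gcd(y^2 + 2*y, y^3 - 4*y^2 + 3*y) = y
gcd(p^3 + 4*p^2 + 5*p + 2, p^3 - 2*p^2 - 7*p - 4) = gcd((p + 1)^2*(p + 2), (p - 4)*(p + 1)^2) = p^2 + 2*p + 1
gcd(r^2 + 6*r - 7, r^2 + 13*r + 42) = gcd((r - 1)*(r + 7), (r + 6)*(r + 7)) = r + 7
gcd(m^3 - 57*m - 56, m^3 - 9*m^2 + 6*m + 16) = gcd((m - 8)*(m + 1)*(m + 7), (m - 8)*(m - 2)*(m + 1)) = m^2 - 7*m - 8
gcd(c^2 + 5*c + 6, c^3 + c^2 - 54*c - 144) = c + 3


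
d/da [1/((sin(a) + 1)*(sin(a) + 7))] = -2*(sin(a) + 4)*cos(a)/((sin(a) + 1)^2*(sin(a) + 7)^2)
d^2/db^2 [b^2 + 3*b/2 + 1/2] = 2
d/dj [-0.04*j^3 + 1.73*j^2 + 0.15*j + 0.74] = -0.12*j^2 + 3.46*j + 0.15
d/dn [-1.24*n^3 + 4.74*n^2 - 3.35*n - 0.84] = -3.72*n^2 + 9.48*n - 3.35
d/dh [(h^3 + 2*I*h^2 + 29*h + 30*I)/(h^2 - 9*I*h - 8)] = (h^4 - 18*I*h^3 - 35*h^2 - 92*I*h - 502)/(h^4 - 18*I*h^3 - 97*h^2 + 144*I*h + 64)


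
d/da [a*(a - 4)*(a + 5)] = 3*a^2 + 2*a - 20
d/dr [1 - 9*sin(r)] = -9*cos(r)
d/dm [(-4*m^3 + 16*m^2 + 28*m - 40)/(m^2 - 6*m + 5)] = -4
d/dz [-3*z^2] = -6*z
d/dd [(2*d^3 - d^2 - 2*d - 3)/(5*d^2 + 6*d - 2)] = 2*(5*d^4 + 12*d^3 - 4*d^2 + 17*d + 11)/(25*d^4 + 60*d^3 + 16*d^2 - 24*d + 4)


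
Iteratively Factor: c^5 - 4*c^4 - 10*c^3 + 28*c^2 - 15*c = (c)*(c^4 - 4*c^3 - 10*c^2 + 28*c - 15) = c*(c + 3)*(c^3 - 7*c^2 + 11*c - 5) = c*(c - 5)*(c + 3)*(c^2 - 2*c + 1) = c*(c - 5)*(c - 1)*(c + 3)*(c - 1)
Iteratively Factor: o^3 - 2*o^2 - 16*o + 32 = (o + 4)*(o^2 - 6*o + 8) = (o - 4)*(o + 4)*(o - 2)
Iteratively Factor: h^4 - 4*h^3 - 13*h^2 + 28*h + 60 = (h - 5)*(h^3 + h^2 - 8*h - 12) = (h - 5)*(h + 2)*(h^2 - h - 6) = (h - 5)*(h - 3)*(h + 2)*(h + 2)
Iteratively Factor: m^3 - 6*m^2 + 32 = (m - 4)*(m^2 - 2*m - 8) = (m - 4)*(m + 2)*(m - 4)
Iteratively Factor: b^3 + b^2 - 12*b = (b - 3)*(b^2 + 4*b) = (b - 3)*(b + 4)*(b)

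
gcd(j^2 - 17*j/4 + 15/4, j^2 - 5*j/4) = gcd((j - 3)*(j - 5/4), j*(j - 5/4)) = j - 5/4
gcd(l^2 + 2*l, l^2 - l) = l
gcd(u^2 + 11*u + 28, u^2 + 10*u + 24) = u + 4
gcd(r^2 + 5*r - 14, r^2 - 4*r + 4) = r - 2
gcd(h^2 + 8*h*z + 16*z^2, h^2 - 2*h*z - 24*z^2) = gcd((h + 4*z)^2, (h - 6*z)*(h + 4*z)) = h + 4*z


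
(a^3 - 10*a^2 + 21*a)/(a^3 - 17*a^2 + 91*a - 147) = a/(a - 7)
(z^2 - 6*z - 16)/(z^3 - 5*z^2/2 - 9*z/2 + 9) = 2*(z - 8)/(2*z^2 - 9*z + 9)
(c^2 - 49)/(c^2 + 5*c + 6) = (c^2 - 49)/(c^2 + 5*c + 6)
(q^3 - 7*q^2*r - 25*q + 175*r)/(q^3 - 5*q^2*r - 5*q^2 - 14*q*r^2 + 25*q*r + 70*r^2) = (q + 5)/(q + 2*r)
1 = 1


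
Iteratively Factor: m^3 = (m)*(m^2) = m^2*(m)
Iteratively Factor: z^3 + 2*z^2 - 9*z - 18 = (z + 3)*(z^2 - z - 6) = (z - 3)*(z + 3)*(z + 2)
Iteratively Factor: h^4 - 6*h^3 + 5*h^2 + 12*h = (h + 1)*(h^3 - 7*h^2 + 12*h) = h*(h + 1)*(h^2 - 7*h + 12) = h*(h - 4)*(h + 1)*(h - 3)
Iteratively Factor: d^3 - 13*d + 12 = (d + 4)*(d^2 - 4*d + 3) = (d - 3)*(d + 4)*(d - 1)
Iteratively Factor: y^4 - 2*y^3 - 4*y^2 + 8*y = (y - 2)*(y^3 - 4*y) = (y - 2)^2*(y^2 + 2*y) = y*(y - 2)^2*(y + 2)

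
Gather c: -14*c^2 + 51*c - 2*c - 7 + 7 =-14*c^2 + 49*c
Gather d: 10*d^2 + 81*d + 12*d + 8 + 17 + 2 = 10*d^2 + 93*d + 27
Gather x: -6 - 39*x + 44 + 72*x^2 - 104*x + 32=72*x^2 - 143*x + 70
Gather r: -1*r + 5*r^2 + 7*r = 5*r^2 + 6*r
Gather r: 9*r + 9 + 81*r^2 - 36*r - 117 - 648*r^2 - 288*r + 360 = -567*r^2 - 315*r + 252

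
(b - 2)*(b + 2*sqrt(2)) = b^2 - 2*b + 2*sqrt(2)*b - 4*sqrt(2)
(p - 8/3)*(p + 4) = p^2 + 4*p/3 - 32/3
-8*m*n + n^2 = n*(-8*m + n)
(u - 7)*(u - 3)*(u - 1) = u^3 - 11*u^2 + 31*u - 21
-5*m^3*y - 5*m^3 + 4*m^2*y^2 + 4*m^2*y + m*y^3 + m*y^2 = (-m + y)*(5*m + y)*(m*y + m)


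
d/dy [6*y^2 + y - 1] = 12*y + 1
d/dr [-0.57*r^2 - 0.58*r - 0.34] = -1.14*r - 0.58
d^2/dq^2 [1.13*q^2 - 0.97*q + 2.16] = 2.26000000000000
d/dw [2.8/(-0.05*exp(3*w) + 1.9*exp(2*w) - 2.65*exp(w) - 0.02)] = (0.42*exp(2*w) - 10.64*exp(w) + 7.42)*exp(w)/(0.05*exp(3*w) - 1.9*exp(2*w) + 2.65*exp(w) + 0.02)^2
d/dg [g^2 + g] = 2*g + 1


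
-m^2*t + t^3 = t*(-m + t)*(m + t)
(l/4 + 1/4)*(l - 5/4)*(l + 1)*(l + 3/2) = l^4/4 + 9*l^3/16 - 3*l^2/32 - 7*l/8 - 15/32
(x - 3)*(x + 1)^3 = x^4 - 6*x^2 - 8*x - 3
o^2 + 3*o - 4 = (o - 1)*(o + 4)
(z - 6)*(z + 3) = z^2 - 3*z - 18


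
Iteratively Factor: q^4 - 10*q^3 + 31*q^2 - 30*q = (q)*(q^3 - 10*q^2 + 31*q - 30) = q*(q - 3)*(q^2 - 7*q + 10) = q*(q - 3)*(q - 2)*(q - 5)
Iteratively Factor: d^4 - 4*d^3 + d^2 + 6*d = (d - 3)*(d^3 - d^2 - 2*d) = d*(d - 3)*(d^2 - d - 2) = d*(d - 3)*(d - 2)*(d + 1)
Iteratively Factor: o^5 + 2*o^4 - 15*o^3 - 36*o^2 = (o + 3)*(o^4 - o^3 - 12*o^2) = (o + 3)^2*(o^3 - 4*o^2) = o*(o + 3)^2*(o^2 - 4*o) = o*(o - 4)*(o + 3)^2*(o)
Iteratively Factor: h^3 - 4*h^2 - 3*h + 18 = (h - 3)*(h^2 - h - 6) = (h - 3)^2*(h + 2)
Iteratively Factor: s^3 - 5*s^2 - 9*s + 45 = (s + 3)*(s^2 - 8*s + 15) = (s - 5)*(s + 3)*(s - 3)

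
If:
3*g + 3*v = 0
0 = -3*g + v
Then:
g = 0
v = 0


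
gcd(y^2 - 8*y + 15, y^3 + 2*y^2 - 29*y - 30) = y - 5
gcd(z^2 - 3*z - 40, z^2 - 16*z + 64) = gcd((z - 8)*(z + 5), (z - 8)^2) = z - 8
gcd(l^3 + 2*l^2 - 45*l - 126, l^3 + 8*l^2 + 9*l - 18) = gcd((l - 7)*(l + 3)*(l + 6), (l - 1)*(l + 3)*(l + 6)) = l^2 + 9*l + 18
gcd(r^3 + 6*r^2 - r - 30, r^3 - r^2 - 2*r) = r - 2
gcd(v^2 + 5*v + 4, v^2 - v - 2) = v + 1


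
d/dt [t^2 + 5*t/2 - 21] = 2*t + 5/2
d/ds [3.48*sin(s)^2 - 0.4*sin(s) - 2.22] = (6.96*sin(s) - 0.4)*cos(s)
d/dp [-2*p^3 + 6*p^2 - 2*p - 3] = -6*p^2 + 12*p - 2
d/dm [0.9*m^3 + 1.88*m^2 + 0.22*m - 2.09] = 2.7*m^2 + 3.76*m + 0.22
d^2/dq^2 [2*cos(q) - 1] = -2*cos(q)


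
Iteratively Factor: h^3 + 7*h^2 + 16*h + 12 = (h + 2)*(h^2 + 5*h + 6) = (h + 2)*(h + 3)*(h + 2)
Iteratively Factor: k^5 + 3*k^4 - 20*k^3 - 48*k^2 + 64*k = (k + 4)*(k^4 - k^3 - 16*k^2 + 16*k) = (k - 4)*(k + 4)*(k^3 + 3*k^2 - 4*k) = k*(k - 4)*(k + 4)*(k^2 + 3*k - 4) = k*(k - 4)*(k + 4)^2*(k - 1)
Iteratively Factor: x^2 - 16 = (x - 4)*(x + 4)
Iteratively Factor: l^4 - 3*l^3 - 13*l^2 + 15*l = (l)*(l^3 - 3*l^2 - 13*l + 15) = l*(l - 5)*(l^2 + 2*l - 3) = l*(l - 5)*(l - 1)*(l + 3)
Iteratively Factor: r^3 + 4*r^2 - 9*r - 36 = (r + 4)*(r^2 - 9) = (r + 3)*(r + 4)*(r - 3)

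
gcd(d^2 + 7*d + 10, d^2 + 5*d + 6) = d + 2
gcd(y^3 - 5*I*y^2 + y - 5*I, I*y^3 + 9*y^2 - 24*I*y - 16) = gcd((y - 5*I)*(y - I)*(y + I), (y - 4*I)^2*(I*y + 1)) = y - I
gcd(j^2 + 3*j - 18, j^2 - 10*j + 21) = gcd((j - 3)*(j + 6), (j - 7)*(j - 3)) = j - 3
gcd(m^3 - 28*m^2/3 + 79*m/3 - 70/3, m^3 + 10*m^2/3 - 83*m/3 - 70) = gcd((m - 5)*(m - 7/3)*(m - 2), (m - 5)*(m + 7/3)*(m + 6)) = m - 5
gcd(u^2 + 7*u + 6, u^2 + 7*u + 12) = 1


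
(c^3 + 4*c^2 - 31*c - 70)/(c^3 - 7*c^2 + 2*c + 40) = (c + 7)/(c - 4)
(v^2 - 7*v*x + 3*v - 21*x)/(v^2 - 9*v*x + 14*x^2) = (-v - 3)/(-v + 2*x)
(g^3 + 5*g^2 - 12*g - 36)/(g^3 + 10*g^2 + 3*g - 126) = (g + 2)/(g + 7)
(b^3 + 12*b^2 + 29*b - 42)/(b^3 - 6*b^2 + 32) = (b^3 + 12*b^2 + 29*b - 42)/(b^3 - 6*b^2 + 32)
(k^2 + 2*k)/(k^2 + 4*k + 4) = k/(k + 2)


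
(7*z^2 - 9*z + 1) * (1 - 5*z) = -35*z^3 + 52*z^2 - 14*z + 1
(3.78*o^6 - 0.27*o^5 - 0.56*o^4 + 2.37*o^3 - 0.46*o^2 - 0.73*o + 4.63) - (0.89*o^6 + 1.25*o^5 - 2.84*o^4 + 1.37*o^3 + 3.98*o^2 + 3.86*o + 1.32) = 2.89*o^6 - 1.52*o^5 + 2.28*o^4 + 1.0*o^3 - 4.44*o^2 - 4.59*o + 3.31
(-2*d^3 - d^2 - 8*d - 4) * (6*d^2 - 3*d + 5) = -12*d^5 - 55*d^3 - 5*d^2 - 28*d - 20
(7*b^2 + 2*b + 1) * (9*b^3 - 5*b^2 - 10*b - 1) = 63*b^5 - 17*b^4 - 71*b^3 - 32*b^2 - 12*b - 1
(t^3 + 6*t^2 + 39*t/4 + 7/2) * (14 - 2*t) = -2*t^4 + 2*t^3 + 129*t^2/2 + 259*t/2 + 49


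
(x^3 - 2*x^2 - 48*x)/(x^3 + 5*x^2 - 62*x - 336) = x/(x + 7)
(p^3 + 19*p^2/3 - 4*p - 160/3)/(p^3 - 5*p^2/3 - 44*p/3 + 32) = (p + 5)/(p - 3)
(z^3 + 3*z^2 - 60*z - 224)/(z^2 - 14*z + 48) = (z^2 + 11*z + 28)/(z - 6)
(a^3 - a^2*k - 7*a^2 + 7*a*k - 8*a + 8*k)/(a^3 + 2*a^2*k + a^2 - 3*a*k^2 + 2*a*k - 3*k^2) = (a - 8)/(a + 3*k)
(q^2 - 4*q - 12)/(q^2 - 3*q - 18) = (q + 2)/(q + 3)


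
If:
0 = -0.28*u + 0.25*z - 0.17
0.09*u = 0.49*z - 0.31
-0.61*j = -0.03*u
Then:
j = -0.00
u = -0.05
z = 0.62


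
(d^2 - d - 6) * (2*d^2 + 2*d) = 2*d^4 - 14*d^2 - 12*d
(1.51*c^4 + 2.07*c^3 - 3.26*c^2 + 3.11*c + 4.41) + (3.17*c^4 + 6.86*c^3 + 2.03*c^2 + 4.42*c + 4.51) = 4.68*c^4 + 8.93*c^3 - 1.23*c^2 + 7.53*c + 8.92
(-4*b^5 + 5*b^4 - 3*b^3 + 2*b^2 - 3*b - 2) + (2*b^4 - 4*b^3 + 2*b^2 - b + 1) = -4*b^5 + 7*b^4 - 7*b^3 + 4*b^2 - 4*b - 1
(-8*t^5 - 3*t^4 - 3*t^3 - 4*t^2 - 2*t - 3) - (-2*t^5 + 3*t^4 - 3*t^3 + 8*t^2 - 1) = -6*t^5 - 6*t^4 - 12*t^2 - 2*t - 2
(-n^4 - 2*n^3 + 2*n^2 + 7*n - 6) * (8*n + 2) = -8*n^5 - 18*n^4 + 12*n^3 + 60*n^2 - 34*n - 12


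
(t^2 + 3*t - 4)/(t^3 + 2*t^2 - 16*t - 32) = (t - 1)/(t^2 - 2*t - 8)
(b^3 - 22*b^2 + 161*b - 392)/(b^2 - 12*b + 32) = (b^2 - 14*b + 49)/(b - 4)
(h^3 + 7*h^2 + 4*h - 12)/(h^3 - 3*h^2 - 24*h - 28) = (h^2 + 5*h - 6)/(h^2 - 5*h - 14)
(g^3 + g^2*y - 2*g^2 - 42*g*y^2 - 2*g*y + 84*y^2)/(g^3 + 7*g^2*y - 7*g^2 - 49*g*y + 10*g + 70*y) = (g - 6*y)/(g - 5)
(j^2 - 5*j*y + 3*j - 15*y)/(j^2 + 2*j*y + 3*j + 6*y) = (j - 5*y)/(j + 2*y)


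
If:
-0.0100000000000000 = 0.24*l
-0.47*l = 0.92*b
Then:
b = 0.02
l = -0.04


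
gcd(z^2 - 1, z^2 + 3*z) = 1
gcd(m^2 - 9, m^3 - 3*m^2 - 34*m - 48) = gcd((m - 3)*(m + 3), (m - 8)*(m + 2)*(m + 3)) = m + 3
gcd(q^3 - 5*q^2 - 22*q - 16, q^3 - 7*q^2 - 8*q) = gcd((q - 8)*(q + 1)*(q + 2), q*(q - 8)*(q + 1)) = q^2 - 7*q - 8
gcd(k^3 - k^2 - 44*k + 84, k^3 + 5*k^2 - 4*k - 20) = k - 2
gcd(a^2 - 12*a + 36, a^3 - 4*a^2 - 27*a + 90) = a - 6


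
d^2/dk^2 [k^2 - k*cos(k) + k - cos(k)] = k*cos(k) + 2*sin(k) + cos(k) + 2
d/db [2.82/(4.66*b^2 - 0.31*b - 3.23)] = (0.8742 - 26.2824*b)/(-4.66*b^2 + 0.31*b + 3.23)^2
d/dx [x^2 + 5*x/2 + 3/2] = 2*x + 5/2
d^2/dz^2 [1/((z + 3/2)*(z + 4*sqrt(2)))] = 4*(4*(z + 4*sqrt(2))^2 + 2*(z + 4*sqrt(2))*(2*z + 3) + (2*z + 3)^2)/((z + 4*sqrt(2))^3*(2*z + 3)^3)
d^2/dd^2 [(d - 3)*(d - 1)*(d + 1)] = 6*d - 6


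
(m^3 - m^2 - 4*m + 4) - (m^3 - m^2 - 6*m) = 2*m + 4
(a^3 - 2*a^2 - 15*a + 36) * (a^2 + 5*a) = a^5 + 3*a^4 - 25*a^3 - 39*a^2 + 180*a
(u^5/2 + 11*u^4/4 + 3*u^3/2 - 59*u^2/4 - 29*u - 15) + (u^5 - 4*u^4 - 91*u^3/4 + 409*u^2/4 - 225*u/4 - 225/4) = 3*u^5/2 - 5*u^4/4 - 85*u^3/4 + 175*u^2/2 - 341*u/4 - 285/4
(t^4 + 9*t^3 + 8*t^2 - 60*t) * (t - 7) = t^5 + 2*t^4 - 55*t^3 - 116*t^2 + 420*t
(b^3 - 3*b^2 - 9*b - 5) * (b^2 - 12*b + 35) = b^5 - 15*b^4 + 62*b^3 - 2*b^2 - 255*b - 175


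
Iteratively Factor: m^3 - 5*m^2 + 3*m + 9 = (m - 3)*(m^2 - 2*m - 3) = (m - 3)*(m + 1)*(m - 3)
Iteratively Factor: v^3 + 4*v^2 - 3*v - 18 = (v - 2)*(v^2 + 6*v + 9) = (v - 2)*(v + 3)*(v + 3)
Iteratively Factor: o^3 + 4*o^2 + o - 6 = (o + 3)*(o^2 + o - 2) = (o + 2)*(o + 3)*(o - 1)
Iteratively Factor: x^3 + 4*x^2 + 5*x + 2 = (x + 1)*(x^2 + 3*x + 2) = (x + 1)*(x + 2)*(x + 1)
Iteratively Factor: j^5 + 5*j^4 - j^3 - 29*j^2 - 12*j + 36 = (j - 1)*(j^4 + 6*j^3 + 5*j^2 - 24*j - 36) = (j - 1)*(j + 3)*(j^3 + 3*j^2 - 4*j - 12) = (j - 1)*(j + 3)^2*(j^2 - 4) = (j - 2)*(j - 1)*(j + 3)^2*(j + 2)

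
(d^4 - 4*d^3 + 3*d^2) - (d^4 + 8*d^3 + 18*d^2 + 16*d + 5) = -12*d^3 - 15*d^2 - 16*d - 5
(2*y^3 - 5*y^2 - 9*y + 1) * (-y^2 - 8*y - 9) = -2*y^5 - 11*y^4 + 31*y^3 + 116*y^2 + 73*y - 9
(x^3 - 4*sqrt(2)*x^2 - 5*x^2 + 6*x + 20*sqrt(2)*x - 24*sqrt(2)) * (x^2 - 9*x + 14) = x^5 - 14*x^4 - 4*sqrt(2)*x^4 + 65*x^3 + 56*sqrt(2)*x^3 - 260*sqrt(2)*x^2 - 124*x^2 + 84*x + 496*sqrt(2)*x - 336*sqrt(2)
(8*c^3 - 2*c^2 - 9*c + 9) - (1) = 8*c^3 - 2*c^2 - 9*c + 8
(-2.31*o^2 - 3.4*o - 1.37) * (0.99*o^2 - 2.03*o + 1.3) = -2.2869*o^4 + 1.3233*o^3 + 2.5427*o^2 - 1.6389*o - 1.781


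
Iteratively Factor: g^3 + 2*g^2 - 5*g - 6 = (g + 3)*(g^2 - g - 2) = (g - 2)*(g + 3)*(g + 1)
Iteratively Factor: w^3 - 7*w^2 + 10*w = (w - 2)*(w^2 - 5*w) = (w - 5)*(w - 2)*(w)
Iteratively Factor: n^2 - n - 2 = (n + 1)*(n - 2)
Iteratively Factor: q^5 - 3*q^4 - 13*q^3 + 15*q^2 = (q)*(q^4 - 3*q^3 - 13*q^2 + 15*q) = q*(q - 5)*(q^3 + 2*q^2 - 3*q) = q*(q - 5)*(q + 3)*(q^2 - q) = q*(q - 5)*(q - 1)*(q + 3)*(q)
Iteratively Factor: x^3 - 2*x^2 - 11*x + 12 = (x + 3)*(x^2 - 5*x + 4) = (x - 1)*(x + 3)*(x - 4)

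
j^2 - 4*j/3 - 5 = (j - 3)*(j + 5/3)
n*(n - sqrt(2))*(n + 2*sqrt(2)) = n^3 + sqrt(2)*n^2 - 4*n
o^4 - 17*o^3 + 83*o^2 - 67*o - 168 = (o - 8)*(o - 7)*(o - 3)*(o + 1)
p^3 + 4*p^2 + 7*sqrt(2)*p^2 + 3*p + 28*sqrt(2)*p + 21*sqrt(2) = (p + 1)*(p + 3)*(p + 7*sqrt(2))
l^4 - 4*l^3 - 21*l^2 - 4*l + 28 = (l - 7)*(l - 1)*(l + 2)^2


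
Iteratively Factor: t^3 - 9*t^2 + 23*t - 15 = (t - 1)*(t^2 - 8*t + 15) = (t - 5)*(t - 1)*(t - 3)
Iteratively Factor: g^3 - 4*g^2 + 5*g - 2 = (g - 1)*(g^2 - 3*g + 2) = (g - 1)^2*(g - 2)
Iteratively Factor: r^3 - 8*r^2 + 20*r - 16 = (r - 2)*(r^2 - 6*r + 8) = (r - 4)*(r - 2)*(r - 2)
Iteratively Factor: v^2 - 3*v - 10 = (v + 2)*(v - 5)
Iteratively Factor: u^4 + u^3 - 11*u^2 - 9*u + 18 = (u + 2)*(u^3 - u^2 - 9*u + 9) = (u + 2)*(u + 3)*(u^2 - 4*u + 3) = (u - 3)*(u + 2)*(u + 3)*(u - 1)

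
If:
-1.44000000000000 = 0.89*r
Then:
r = -1.62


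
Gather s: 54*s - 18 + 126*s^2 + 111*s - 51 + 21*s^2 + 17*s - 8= 147*s^2 + 182*s - 77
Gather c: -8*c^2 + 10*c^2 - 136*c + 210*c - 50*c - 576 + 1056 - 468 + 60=2*c^2 + 24*c + 72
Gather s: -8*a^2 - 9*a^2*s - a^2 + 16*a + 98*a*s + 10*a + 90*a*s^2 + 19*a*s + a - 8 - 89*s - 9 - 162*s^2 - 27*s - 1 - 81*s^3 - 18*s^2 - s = -9*a^2 + 27*a - 81*s^3 + s^2*(90*a - 180) + s*(-9*a^2 + 117*a - 117) - 18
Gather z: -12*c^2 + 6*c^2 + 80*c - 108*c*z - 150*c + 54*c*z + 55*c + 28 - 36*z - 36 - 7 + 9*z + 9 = -6*c^2 - 15*c + z*(-54*c - 27) - 6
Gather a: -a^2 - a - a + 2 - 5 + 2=-a^2 - 2*a - 1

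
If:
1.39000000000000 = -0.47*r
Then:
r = -2.96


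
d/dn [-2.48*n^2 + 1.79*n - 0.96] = 1.79 - 4.96*n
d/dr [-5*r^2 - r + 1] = -10*r - 1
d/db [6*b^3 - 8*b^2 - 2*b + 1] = 18*b^2 - 16*b - 2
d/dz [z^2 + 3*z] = 2*z + 3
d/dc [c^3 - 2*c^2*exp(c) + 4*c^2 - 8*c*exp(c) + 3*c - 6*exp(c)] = -2*c^2*exp(c) + 3*c^2 - 12*c*exp(c) + 8*c - 14*exp(c) + 3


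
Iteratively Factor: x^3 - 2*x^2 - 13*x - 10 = (x - 5)*(x^2 + 3*x + 2) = (x - 5)*(x + 2)*(x + 1)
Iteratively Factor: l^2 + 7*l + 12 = (l + 4)*(l + 3)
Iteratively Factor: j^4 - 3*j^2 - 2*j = (j + 1)*(j^3 - j^2 - 2*j) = (j + 1)^2*(j^2 - 2*j) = (j - 2)*(j + 1)^2*(j)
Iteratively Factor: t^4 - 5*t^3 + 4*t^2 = (t)*(t^3 - 5*t^2 + 4*t) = t*(t - 4)*(t^2 - t) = t^2*(t - 4)*(t - 1)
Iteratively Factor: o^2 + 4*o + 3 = (o + 1)*(o + 3)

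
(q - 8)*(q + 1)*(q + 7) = q^3 - 57*q - 56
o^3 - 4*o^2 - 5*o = o*(o - 5)*(o + 1)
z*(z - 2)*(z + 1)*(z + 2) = z^4 + z^3 - 4*z^2 - 4*z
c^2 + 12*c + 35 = (c + 5)*(c + 7)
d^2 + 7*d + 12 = (d + 3)*(d + 4)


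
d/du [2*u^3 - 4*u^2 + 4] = 2*u*(3*u - 4)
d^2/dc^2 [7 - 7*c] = 0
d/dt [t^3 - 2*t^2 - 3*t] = 3*t^2 - 4*t - 3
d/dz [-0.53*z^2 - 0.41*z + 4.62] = -1.06*z - 0.41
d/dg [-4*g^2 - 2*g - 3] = -8*g - 2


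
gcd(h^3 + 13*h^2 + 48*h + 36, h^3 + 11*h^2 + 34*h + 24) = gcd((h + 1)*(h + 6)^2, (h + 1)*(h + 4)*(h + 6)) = h^2 + 7*h + 6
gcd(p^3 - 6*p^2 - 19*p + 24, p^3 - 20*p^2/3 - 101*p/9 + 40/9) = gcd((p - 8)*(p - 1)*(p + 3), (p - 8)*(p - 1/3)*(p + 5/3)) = p - 8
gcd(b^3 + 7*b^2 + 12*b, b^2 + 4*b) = b^2 + 4*b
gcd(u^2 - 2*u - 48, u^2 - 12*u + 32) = u - 8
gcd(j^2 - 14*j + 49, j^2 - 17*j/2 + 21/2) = j - 7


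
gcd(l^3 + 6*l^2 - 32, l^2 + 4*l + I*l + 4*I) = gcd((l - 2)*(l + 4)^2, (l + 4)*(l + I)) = l + 4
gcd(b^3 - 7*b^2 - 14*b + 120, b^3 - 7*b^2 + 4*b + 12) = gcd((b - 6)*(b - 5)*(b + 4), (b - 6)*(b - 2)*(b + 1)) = b - 6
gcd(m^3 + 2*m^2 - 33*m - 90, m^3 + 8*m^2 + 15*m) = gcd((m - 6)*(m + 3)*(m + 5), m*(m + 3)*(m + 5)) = m^2 + 8*m + 15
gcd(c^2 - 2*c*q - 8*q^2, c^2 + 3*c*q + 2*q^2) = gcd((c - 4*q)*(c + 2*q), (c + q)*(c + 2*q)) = c + 2*q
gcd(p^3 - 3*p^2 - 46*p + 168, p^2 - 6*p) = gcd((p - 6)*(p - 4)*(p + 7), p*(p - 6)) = p - 6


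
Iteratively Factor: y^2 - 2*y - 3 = (y + 1)*(y - 3)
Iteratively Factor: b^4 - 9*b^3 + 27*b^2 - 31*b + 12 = (b - 1)*(b^3 - 8*b^2 + 19*b - 12) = (b - 4)*(b - 1)*(b^2 - 4*b + 3) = (b - 4)*(b - 3)*(b - 1)*(b - 1)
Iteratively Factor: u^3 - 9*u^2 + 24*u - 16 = (u - 4)*(u^2 - 5*u + 4) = (u - 4)*(u - 1)*(u - 4)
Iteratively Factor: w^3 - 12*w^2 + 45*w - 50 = (w - 2)*(w^2 - 10*w + 25) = (w - 5)*(w - 2)*(w - 5)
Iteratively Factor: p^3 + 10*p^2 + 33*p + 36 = (p + 4)*(p^2 + 6*p + 9) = (p + 3)*(p + 4)*(p + 3)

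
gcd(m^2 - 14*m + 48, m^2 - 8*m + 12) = m - 6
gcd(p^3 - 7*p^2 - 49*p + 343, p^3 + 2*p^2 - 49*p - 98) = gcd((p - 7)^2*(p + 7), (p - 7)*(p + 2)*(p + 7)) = p^2 - 49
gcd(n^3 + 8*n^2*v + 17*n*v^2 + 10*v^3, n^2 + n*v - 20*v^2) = n + 5*v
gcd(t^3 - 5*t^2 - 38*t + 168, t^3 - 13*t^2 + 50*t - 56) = t^2 - 11*t + 28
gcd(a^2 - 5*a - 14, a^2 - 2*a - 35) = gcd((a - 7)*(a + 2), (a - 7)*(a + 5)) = a - 7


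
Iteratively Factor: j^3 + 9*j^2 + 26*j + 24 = (j + 4)*(j^2 + 5*j + 6) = (j + 2)*(j + 4)*(j + 3)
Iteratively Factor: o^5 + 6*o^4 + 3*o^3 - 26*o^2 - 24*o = (o - 2)*(o^4 + 8*o^3 + 19*o^2 + 12*o) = (o - 2)*(o + 3)*(o^3 + 5*o^2 + 4*o) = o*(o - 2)*(o + 3)*(o^2 + 5*o + 4) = o*(o - 2)*(o + 1)*(o + 3)*(o + 4)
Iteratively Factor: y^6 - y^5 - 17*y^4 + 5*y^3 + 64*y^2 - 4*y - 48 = (y + 1)*(y^5 - 2*y^4 - 15*y^3 + 20*y^2 + 44*y - 48) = (y - 1)*(y + 1)*(y^4 - y^3 - 16*y^2 + 4*y + 48) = (y - 1)*(y + 1)*(y + 2)*(y^3 - 3*y^2 - 10*y + 24) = (y - 1)*(y + 1)*(y + 2)*(y + 3)*(y^2 - 6*y + 8) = (y - 2)*(y - 1)*(y + 1)*(y + 2)*(y + 3)*(y - 4)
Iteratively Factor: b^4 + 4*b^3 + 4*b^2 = (b + 2)*(b^3 + 2*b^2) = (b + 2)^2*(b^2) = b*(b + 2)^2*(b)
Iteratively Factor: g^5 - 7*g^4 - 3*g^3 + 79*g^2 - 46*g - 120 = (g + 3)*(g^4 - 10*g^3 + 27*g^2 - 2*g - 40) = (g - 4)*(g + 3)*(g^3 - 6*g^2 + 3*g + 10) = (g - 4)*(g + 1)*(g + 3)*(g^2 - 7*g + 10) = (g - 4)*(g - 2)*(g + 1)*(g + 3)*(g - 5)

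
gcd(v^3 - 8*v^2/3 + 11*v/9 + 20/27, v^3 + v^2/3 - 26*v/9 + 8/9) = v - 4/3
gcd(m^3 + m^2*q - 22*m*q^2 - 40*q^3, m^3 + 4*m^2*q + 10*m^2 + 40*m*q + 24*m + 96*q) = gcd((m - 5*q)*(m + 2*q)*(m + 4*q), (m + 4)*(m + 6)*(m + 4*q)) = m + 4*q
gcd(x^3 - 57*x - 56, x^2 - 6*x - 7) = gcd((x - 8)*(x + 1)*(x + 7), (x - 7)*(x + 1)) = x + 1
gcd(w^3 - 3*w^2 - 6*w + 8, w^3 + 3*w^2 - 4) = w^2 + w - 2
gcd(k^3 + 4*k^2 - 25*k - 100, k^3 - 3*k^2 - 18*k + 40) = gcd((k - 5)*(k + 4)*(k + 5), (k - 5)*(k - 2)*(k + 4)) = k^2 - k - 20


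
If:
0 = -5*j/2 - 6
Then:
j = -12/5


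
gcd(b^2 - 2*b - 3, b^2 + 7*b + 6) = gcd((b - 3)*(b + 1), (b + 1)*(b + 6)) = b + 1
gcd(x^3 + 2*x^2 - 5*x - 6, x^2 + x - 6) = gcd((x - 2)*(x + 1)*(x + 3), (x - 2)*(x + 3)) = x^2 + x - 6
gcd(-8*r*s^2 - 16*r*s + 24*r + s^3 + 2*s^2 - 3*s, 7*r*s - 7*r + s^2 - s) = s - 1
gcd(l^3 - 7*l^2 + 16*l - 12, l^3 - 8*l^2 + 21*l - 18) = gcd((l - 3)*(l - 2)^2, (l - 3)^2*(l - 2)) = l^2 - 5*l + 6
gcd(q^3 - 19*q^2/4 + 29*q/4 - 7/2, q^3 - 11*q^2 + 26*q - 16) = q^2 - 3*q + 2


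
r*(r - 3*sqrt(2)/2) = r^2 - 3*sqrt(2)*r/2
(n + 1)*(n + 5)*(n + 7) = n^3 + 13*n^2 + 47*n + 35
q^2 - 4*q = q*(q - 4)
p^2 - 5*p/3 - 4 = (p - 3)*(p + 4/3)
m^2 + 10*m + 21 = (m + 3)*(m + 7)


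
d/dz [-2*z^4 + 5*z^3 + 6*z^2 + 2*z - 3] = -8*z^3 + 15*z^2 + 12*z + 2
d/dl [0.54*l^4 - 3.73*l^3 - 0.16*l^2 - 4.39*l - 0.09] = 2.16*l^3 - 11.19*l^2 - 0.32*l - 4.39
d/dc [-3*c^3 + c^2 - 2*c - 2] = -9*c^2 + 2*c - 2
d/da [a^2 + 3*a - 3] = 2*a + 3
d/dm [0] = 0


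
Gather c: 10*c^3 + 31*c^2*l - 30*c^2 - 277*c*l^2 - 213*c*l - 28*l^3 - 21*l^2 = 10*c^3 + c^2*(31*l - 30) + c*(-277*l^2 - 213*l) - 28*l^3 - 21*l^2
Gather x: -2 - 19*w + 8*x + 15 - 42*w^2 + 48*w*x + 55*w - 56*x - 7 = -42*w^2 + 36*w + x*(48*w - 48) + 6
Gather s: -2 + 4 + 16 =18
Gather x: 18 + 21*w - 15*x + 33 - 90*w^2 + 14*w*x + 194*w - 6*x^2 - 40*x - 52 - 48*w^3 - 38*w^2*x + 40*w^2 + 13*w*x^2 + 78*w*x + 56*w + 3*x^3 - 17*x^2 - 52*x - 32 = -48*w^3 - 50*w^2 + 271*w + 3*x^3 + x^2*(13*w - 23) + x*(-38*w^2 + 92*w - 107) - 33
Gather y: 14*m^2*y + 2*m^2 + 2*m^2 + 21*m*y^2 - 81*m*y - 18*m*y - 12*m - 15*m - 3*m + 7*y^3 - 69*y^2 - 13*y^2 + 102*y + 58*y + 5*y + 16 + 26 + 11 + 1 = 4*m^2 - 30*m + 7*y^3 + y^2*(21*m - 82) + y*(14*m^2 - 99*m + 165) + 54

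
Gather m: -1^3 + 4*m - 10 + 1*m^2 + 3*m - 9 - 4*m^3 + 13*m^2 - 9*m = -4*m^3 + 14*m^2 - 2*m - 20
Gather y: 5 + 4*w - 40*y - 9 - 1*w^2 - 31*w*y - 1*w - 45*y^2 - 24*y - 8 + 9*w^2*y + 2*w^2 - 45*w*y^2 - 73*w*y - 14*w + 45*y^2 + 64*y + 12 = w^2 - 45*w*y^2 - 11*w + y*(9*w^2 - 104*w)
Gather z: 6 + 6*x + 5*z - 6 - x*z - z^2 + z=6*x - z^2 + z*(6 - x)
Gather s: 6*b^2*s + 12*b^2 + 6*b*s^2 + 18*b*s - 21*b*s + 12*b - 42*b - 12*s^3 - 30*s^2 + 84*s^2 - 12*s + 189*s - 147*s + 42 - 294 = 12*b^2 - 30*b - 12*s^3 + s^2*(6*b + 54) + s*(6*b^2 - 3*b + 30) - 252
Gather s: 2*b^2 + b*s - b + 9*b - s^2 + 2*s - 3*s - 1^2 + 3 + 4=2*b^2 + 8*b - s^2 + s*(b - 1) + 6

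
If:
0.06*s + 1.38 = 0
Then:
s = -23.00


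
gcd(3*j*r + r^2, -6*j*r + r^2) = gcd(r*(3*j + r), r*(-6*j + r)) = r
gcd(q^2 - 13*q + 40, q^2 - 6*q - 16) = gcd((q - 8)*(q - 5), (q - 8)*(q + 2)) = q - 8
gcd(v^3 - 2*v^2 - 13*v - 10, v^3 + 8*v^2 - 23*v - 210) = v - 5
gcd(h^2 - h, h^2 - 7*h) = h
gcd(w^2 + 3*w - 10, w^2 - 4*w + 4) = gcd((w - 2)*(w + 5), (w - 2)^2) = w - 2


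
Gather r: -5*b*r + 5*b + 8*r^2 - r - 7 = 5*b + 8*r^2 + r*(-5*b - 1) - 7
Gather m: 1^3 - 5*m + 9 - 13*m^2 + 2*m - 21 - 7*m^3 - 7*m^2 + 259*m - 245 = -7*m^3 - 20*m^2 + 256*m - 256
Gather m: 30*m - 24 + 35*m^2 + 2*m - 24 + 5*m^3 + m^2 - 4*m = 5*m^3 + 36*m^2 + 28*m - 48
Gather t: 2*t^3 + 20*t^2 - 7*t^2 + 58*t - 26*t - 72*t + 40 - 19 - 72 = 2*t^3 + 13*t^2 - 40*t - 51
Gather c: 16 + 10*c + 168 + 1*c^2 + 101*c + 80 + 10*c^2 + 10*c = 11*c^2 + 121*c + 264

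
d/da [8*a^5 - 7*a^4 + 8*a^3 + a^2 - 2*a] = 40*a^4 - 28*a^3 + 24*a^2 + 2*a - 2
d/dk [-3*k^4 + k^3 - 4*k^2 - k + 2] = -12*k^3 + 3*k^2 - 8*k - 1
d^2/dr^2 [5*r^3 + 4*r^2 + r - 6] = 30*r + 8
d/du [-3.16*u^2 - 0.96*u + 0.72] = -6.32*u - 0.96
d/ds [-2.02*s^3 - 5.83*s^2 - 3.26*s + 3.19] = -6.06*s^2 - 11.66*s - 3.26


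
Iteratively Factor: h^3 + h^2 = (h)*(h^2 + h) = h^2*(h + 1)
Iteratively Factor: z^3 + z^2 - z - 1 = (z + 1)*(z^2 - 1) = (z + 1)^2*(z - 1)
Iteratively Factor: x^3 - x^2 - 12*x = (x)*(x^2 - x - 12) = x*(x + 3)*(x - 4)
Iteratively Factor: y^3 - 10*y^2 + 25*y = (y - 5)*(y^2 - 5*y) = y*(y - 5)*(y - 5)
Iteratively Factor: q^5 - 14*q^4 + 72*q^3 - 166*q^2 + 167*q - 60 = (q - 5)*(q^4 - 9*q^3 + 27*q^2 - 31*q + 12) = (q - 5)*(q - 1)*(q^3 - 8*q^2 + 19*q - 12) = (q - 5)*(q - 4)*(q - 1)*(q^2 - 4*q + 3) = (q - 5)*(q - 4)*(q - 3)*(q - 1)*(q - 1)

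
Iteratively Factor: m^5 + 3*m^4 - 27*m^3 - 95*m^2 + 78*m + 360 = (m + 4)*(m^4 - m^3 - 23*m^2 - 3*m + 90) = (m - 2)*(m + 4)*(m^3 + m^2 - 21*m - 45) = (m - 2)*(m + 3)*(m + 4)*(m^2 - 2*m - 15) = (m - 2)*(m + 3)^2*(m + 4)*(m - 5)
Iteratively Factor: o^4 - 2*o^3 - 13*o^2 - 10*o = (o + 1)*(o^3 - 3*o^2 - 10*o) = (o - 5)*(o + 1)*(o^2 + 2*o) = o*(o - 5)*(o + 1)*(o + 2)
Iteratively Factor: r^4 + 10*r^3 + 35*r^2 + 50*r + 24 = (r + 4)*(r^3 + 6*r^2 + 11*r + 6) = (r + 3)*(r + 4)*(r^2 + 3*r + 2) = (r + 1)*(r + 3)*(r + 4)*(r + 2)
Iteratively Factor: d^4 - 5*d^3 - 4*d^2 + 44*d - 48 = (d - 2)*(d^3 - 3*d^2 - 10*d + 24) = (d - 2)^2*(d^2 - d - 12) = (d - 4)*(d - 2)^2*(d + 3)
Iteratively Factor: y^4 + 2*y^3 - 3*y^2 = (y - 1)*(y^3 + 3*y^2) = y*(y - 1)*(y^2 + 3*y) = y^2*(y - 1)*(y + 3)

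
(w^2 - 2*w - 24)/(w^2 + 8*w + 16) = (w - 6)/(w + 4)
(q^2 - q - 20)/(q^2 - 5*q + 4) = (q^2 - q - 20)/(q^2 - 5*q + 4)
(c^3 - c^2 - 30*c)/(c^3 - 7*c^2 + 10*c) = (c^2 - c - 30)/(c^2 - 7*c + 10)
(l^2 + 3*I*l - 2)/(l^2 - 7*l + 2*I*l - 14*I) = (l + I)/(l - 7)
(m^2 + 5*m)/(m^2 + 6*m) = (m + 5)/(m + 6)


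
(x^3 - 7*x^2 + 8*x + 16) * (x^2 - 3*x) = x^5 - 10*x^4 + 29*x^3 - 8*x^2 - 48*x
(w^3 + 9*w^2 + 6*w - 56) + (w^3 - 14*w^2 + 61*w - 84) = 2*w^3 - 5*w^2 + 67*w - 140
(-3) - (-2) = -1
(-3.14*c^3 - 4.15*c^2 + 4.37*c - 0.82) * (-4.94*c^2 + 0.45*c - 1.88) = 15.5116*c^5 + 19.088*c^4 - 17.5521*c^3 + 13.8193*c^2 - 8.5846*c + 1.5416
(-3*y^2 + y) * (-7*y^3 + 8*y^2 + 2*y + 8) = 21*y^5 - 31*y^4 + 2*y^3 - 22*y^2 + 8*y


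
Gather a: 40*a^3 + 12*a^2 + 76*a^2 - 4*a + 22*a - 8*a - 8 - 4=40*a^3 + 88*a^2 + 10*a - 12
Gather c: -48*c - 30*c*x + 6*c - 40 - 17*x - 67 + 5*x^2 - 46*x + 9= c*(-30*x - 42) + 5*x^2 - 63*x - 98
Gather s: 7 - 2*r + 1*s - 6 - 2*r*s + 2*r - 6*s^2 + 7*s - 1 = -6*s^2 + s*(8 - 2*r)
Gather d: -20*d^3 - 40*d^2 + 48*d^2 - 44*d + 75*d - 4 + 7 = -20*d^3 + 8*d^2 + 31*d + 3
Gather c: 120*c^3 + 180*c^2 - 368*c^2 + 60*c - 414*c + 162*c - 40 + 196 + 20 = 120*c^3 - 188*c^2 - 192*c + 176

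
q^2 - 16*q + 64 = (q - 8)^2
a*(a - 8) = a^2 - 8*a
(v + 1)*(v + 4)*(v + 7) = v^3 + 12*v^2 + 39*v + 28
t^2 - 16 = (t - 4)*(t + 4)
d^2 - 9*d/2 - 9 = (d - 6)*(d + 3/2)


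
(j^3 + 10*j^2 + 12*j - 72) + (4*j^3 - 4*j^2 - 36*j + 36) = 5*j^3 + 6*j^2 - 24*j - 36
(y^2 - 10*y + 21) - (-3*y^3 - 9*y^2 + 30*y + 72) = 3*y^3 + 10*y^2 - 40*y - 51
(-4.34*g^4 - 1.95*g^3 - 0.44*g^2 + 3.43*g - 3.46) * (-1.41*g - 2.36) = 6.1194*g^5 + 12.9919*g^4 + 5.2224*g^3 - 3.7979*g^2 - 3.2162*g + 8.1656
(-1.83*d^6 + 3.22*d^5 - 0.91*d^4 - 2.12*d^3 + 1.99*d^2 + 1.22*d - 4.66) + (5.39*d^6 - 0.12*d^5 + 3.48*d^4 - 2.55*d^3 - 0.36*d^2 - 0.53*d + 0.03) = 3.56*d^6 + 3.1*d^5 + 2.57*d^4 - 4.67*d^3 + 1.63*d^2 + 0.69*d - 4.63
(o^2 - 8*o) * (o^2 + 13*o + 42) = o^4 + 5*o^3 - 62*o^2 - 336*o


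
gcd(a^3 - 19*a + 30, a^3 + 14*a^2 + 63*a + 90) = a + 5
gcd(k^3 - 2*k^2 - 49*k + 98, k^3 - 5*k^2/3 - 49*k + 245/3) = k^2 - 49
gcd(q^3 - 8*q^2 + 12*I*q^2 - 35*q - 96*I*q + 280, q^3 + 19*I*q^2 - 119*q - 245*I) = q^2 + 12*I*q - 35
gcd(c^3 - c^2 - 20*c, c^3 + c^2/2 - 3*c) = c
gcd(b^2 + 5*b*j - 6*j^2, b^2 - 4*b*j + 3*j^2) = b - j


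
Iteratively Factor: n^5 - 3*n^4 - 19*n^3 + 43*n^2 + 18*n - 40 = (n - 1)*(n^4 - 2*n^3 - 21*n^2 + 22*n + 40) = (n - 1)*(n + 1)*(n^3 - 3*n^2 - 18*n + 40) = (n - 1)*(n + 1)*(n + 4)*(n^2 - 7*n + 10) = (n - 5)*(n - 1)*(n + 1)*(n + 4)*(n - 2)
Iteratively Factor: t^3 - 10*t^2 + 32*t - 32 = (t - 4)*(t^2 - 6*t + 8) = (t - 4)*(t - 2)*(t - 4)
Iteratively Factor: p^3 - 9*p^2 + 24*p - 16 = (p - 1)*(p^2 - 8*p + 16) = (p - 4)*(p - 1)*(p - 4)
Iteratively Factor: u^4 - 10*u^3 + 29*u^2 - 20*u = (u - 5)*(u^3 - 5*u^2 + 4*u) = (u - 5)*(u - 4)*(u^2 - u) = u*(u - 5)*(u - 4)*(u - 1)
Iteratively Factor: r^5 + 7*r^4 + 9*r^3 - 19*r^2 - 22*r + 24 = (r - 1)*(r^4 + 8*r^3 + 17*r^2 - 2*r - 24) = (r - 1)*(r + 2)*(r^3 + 6*r^2 + 5*r - 12) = (r - 1)^2*(r + 2)*(r^2 + 7*r + 12) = (r - 1)^2*(r + 2)*(r + 3)*(r + 4)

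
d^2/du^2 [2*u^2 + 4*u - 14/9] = 4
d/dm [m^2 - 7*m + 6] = 2*m - 7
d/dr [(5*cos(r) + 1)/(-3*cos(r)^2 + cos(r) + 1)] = (15*sin(r)^2 - 6*cos(r) - 19)*sin(r)/(-3*cos(r)^2 + cos(r) + 1)^2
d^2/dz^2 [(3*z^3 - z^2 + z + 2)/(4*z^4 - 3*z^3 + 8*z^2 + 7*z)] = 2*(48*z^9 - 48*z^8 - 156*z^7 - 269*z^6 + 120*z^5 + 465*z^4 + 16*z^3 + 258*z^2 + 336*z + 98)/(z^3*(64*z^9 - 144*z^8 + 492*z^7 - 267*z^6 + 480*z^5 + 957*z^4 + 92*z^3 + 903*z^2 + 1176*z + 343))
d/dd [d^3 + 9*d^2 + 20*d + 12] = 3*d^2 + 18*d + 20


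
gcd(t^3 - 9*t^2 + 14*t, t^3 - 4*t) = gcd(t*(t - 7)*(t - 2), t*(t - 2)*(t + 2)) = t^2 - 2*t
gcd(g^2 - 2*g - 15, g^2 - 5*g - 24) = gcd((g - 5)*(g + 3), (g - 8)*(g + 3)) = g + 3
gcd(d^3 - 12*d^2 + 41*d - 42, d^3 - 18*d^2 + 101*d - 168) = d^2 - 10*d + 21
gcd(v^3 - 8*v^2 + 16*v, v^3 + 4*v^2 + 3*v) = v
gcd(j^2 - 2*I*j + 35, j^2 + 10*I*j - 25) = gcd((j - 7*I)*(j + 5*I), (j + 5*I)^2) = j + 5*I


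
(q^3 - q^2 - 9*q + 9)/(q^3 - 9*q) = (q - 1)/q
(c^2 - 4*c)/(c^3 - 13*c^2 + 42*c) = (c - 4)/(c^2 - 13*c + 42)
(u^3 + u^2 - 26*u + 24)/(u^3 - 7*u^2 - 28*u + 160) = (u^2 + 5*u - 6)/(u^2 - 3*u - 40)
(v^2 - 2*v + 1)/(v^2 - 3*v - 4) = (-v^2 + 2*v - 1)/(-v^2 + 3*v + 4)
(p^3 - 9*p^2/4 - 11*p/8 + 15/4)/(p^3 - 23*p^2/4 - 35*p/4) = (p^2 - 7*p/2 + 3)/(p*(p - 7))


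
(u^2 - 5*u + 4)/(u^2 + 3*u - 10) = (u^2 - 5*u + 4)/(u^2 + 3*u - 10)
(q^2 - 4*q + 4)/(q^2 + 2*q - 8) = (q - 2)/(q + 4)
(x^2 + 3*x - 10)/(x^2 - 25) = (x - 2)/(x - 5)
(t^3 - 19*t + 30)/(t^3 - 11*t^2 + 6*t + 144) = (t^3 - 19*t + 30)/(t^3 - 11*t^2 + 6*t + 144)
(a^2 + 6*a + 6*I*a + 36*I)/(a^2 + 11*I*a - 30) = (a + 6)/(a + 5*I)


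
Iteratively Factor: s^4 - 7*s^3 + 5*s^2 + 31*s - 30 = (s - 1)*(s^3 - 6*s^2 - s + 30) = (s - 3)*(s - 1)*(s^2 - 3*s - 10) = (s - 3)*(s - 1)*(s + 2)*(s - 5)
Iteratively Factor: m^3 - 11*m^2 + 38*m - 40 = (m - 5)*(m^2 - 6*m + 8) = (m - 5)*(m - 2)*(m - 4)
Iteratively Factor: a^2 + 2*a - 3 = (a - 1)*(a + 3)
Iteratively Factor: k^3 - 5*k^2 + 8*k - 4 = (k - 2)*(k^2 - 3*k + 2) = (k - 2)*(k - 1)*(k - 2)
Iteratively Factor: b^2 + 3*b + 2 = (b + 2)*(b + 1)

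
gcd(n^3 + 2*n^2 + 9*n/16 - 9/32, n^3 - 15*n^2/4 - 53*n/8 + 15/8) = n^2 + 5*n/4 - 3/8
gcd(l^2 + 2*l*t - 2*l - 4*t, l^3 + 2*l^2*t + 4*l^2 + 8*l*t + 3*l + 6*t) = l + 2*t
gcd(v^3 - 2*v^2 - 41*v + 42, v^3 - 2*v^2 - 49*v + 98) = v - 7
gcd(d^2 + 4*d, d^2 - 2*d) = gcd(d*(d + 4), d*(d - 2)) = d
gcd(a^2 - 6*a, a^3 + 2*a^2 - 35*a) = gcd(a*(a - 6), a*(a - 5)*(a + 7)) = a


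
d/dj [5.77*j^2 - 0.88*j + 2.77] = 11.54*j - 0.88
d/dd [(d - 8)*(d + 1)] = 2*d - 7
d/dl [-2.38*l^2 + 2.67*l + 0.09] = 2.67 - 4.76*l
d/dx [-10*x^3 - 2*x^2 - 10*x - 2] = -30*x^2 - 4*x - 10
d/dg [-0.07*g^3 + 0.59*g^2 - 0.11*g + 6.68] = -0.21*g^2 + 1.18*g - 0.11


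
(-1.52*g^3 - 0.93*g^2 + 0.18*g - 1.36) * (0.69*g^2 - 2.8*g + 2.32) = -1.0488*g^5 + 3.6143*g^4 - 0.7982*g^3 - 3.6*g^2 + 4.2256*g - 3.1552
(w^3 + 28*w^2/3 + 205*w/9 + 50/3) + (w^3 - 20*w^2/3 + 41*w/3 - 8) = 2*w^3 + 8*w^2/3 + 328*w/9 + 26/3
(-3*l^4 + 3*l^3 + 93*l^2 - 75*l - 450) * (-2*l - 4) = 6*l^5 + 6*l^4 - 198*l^3 - 222*l^2 + 1200*l + 1800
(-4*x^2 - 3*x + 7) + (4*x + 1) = -4*x^2 + x + 8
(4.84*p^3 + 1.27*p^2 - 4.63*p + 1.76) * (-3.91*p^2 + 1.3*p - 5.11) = -18.9244*p^5 + 1.3263*p^4 - 4.9781*p^3 - 19.3903*p^2 + 25.9473*p - 8.9936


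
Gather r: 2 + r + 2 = r + 4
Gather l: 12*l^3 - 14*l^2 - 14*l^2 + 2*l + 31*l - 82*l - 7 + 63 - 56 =12*l^3 - 28*l^2 - 49*l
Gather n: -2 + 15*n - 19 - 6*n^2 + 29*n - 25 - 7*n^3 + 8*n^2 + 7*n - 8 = -7*n^3 + 2*n^2 + 51*n - 54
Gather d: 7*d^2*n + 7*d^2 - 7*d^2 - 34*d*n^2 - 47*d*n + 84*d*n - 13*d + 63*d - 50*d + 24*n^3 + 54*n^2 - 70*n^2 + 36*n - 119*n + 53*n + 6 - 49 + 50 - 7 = 7*d^2*n + d*(-34*n^2 + 37*n) + 24*n^3 - 16*n^2 - 30*n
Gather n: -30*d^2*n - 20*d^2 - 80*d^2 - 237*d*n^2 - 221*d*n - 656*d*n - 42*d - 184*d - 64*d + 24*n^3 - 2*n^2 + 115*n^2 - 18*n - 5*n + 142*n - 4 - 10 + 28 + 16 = -100*d^2 - 290*d + 24*n^3 + n^2*(113 - 237*d) + n*(-30*d^2 - 877*d + 119) + 30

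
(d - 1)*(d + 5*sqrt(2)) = d^2 - d + 5*sqrt(2)*d - 5*sqrt(2)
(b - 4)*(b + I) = b^2 - 4*b + I*b - 4*I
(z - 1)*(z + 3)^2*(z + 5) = z^4 + 10*z^3 + 28*z^2 + 6*z - 45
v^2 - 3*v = v*(v - 3)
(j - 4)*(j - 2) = j^2 - 6*j + 8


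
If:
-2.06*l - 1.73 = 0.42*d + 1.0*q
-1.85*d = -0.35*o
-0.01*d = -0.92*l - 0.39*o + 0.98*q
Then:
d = 0.765403619478509*q + 0.41452851529944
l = -0.641490058340279*q - 0.924321347779498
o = 4.04570484581498*q + 2.19107929515418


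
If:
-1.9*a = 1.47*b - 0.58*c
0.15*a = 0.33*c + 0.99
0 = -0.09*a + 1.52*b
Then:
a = -1.01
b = -0.06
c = -3.46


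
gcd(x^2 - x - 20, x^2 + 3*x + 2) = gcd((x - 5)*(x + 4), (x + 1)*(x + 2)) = 1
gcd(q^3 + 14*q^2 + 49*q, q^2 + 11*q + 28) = q + 7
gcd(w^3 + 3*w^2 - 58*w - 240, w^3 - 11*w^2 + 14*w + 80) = w - 8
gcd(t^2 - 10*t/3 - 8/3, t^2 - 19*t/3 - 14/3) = t + 2/3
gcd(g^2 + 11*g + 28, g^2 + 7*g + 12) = g + 4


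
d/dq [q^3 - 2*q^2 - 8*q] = 3*q^2 - 4*q - 8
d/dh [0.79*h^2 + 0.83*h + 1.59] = 1.58*h + 0.83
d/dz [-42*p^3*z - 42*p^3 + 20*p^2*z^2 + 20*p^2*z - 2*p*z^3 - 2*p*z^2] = 2*p*(-21*p^2 + 20*p*z + 10*p - 3*z^2 - 2*z)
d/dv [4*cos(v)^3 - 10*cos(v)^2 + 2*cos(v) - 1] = 2*(-6*cos(v)^2 + 10*cos(v) - 1)*sin(v)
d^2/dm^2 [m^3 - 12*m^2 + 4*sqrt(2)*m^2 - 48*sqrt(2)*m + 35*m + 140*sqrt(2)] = 6*m - 24 + 8*sqrt(2)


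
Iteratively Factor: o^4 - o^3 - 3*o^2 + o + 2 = (o + 1)*(o^3 - 2*o^2 - o + 2) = (o - 1)*(o + 1)*(o^2 - o - 2) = (o - 2)*(o - 1)*(o + 1)*(o + 1)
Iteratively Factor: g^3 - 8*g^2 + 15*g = (g)*(g^2 - 8*g + 15) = g*(g - 5)*(g - 3)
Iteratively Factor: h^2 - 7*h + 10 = (h - 5)*(h - 2)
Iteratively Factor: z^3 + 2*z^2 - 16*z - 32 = (z + 2)*(z^2 - 16) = (z - 4)*(z + 2)*(z + 4)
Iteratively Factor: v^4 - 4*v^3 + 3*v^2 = (v - 3)*(v^3 - v^2) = v*(v - 3)*(v^2 - v) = v*(v - 3)*(v - 1)*(v)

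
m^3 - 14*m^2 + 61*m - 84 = (m - 7)*(m - 4)*(m - 3)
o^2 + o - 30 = (o - 5)*(o + 6)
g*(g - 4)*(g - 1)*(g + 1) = g^4 - 4*g^3 - g^2 + 4*g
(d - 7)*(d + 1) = d^2 - 6*d - 7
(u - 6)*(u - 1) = u^2 - 7*u + 6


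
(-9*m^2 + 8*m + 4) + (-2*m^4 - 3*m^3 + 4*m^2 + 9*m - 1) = -2*m^4 - 3*m^3 - 5*m^2 + 17*m + 3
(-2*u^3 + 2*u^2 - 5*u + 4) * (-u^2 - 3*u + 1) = 2*u^5 + 4*u^4 - 3*u^3 + 13*u^2 - 17*u + 4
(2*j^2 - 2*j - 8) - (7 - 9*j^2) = 11*j^2 - 2*j - 15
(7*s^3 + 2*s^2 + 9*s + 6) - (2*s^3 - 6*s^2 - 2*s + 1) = 5*s^3 + 8*s^2 + 11*s + 5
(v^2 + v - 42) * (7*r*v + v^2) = 7*r*v^3 + 7*r*v^2 - 294*r*v + v^4 + v^3 - 42*v^2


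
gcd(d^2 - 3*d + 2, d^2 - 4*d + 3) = d - 1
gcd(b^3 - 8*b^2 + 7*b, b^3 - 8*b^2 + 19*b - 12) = b - 1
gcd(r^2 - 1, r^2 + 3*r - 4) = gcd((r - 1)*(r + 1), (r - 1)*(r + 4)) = r - 1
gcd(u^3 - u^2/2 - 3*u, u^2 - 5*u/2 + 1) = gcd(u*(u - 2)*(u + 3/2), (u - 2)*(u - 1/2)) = u - 2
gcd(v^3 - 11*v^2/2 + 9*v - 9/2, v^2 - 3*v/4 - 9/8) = v - 3/2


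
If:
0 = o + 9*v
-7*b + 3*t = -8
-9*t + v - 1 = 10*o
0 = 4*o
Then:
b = 23/21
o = 0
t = -1/9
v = 0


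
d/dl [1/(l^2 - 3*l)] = (3 - 2*l)/(l^2*(l - 3)^2)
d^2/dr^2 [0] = 0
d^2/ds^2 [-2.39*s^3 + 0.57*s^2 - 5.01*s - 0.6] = 1.14 - 14.34*s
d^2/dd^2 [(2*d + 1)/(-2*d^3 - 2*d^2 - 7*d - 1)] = 2*(-(2*d + 1)*(6*d^2 + 4*d + 7)^2 + 2*(6*d^2 + 4*d + (2*d + 1)*(3*d + 1) + 7)*(2*d^3 + 2*d^2 + 7*d + 1))/(2*d^3 + 2*d^2 + 7*d + 1)^3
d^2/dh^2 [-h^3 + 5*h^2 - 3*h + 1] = 10 - 6*h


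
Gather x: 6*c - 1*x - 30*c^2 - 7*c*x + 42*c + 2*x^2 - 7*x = -30*c^2 + 48*c + 2*x^2 + x*(-7*c - 8)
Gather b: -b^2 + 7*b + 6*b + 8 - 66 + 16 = -b^2 + 13*b - 42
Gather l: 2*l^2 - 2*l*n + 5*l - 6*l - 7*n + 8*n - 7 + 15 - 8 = 2*l^2 + l*(-2*n - 1) + n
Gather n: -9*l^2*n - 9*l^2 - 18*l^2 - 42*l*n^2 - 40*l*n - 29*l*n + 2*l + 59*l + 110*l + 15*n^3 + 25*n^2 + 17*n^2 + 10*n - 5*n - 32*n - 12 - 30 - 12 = -27*l^2 + 171*l + 15*n^3 + n^2*(42 - 42*l) + n*(-9*l^2 - 69*l - 27) - 54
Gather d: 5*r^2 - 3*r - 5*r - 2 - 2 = 5*r^2 - 8*r - 4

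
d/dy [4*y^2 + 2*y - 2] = 8*y + 2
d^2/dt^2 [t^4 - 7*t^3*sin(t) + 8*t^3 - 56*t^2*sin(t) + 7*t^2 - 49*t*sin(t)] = 7*t^3*sin(t) + 56*t^2*sin(t) - 42*t^2*cos(t) + 12*t^2 + 7*t*sin(t) - 224*t*cos(t) + 48*t - 112*sin(t) - 98*cos(t) + 14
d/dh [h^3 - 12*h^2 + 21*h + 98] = 3*h^2 - 24*h + 21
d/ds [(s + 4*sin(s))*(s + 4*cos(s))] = 4*sqrt(2)*s*cos(s + pi/4) + 2*s + 4*sqrt(2)*sin(s + pi/4) + 16*cos(2*s)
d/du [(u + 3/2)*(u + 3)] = 2*u + 9/2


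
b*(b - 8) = b^2 - 8*b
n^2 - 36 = (n - 6)*(n + 6)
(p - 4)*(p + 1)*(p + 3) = p^3 - 13*p - 12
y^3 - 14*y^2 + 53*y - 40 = (y - 8)*(y - 5)*(y - 1)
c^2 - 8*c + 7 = (c - 7)*(c - 1)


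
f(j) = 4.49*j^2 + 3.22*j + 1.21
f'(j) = 8.98*j + 3.22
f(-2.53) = 21.80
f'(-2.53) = -19.50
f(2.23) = 30.72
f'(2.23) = 23.25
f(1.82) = 21.94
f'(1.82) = 19.56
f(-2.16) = 15.20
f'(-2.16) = -16.18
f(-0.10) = 0.93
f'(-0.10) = 2.32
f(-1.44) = 5.88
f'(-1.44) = -9.71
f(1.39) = 14.36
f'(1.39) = 15.70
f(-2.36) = 18.62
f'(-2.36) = -17.97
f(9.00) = 393.88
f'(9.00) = 84.04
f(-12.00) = 609.13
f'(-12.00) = -104.54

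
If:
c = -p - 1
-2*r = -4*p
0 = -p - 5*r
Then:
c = -1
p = 0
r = 0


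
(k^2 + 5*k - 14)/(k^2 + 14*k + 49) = (k - 2)/(k + 7)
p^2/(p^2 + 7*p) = p/(p + 7)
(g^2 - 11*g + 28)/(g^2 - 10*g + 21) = (g - 4)/(g - 3)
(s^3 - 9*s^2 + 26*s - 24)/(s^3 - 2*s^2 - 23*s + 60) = (s - 2)/(s + 5)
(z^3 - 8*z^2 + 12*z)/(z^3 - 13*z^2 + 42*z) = (z - 2)/(z - 7)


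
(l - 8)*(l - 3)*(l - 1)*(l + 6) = l^4 - 6*l^3 - 37*l^2 + 186*l - 144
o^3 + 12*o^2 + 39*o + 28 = (o + 1)*(o + 4)*(o + 7)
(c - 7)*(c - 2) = c^2 - 9*c + 14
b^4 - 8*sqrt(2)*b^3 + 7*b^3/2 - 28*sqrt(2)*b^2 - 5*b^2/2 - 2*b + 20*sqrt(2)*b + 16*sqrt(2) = (b - 1)*(b + 1/2)*(b + 4)*(b - 8*sqrt(2))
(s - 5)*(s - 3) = s^2 - 8*s + 15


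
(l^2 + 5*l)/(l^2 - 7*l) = (l + 5)/(l - 7)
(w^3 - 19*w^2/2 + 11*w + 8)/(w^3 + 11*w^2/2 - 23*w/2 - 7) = (w - 8)/(w + 7)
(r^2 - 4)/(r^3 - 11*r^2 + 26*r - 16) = (r + 2)/(r^2 - 9*r + 8)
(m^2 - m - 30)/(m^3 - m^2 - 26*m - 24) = (m + 5)/(m^2 + 5*m + 4)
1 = 1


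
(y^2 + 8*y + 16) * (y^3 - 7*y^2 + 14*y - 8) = y^5 + y^4 - 26*y^3 - 8*y^2 + 160*y - 128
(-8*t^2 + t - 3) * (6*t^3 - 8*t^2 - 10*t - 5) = -48*t^5 + 70*t^4 + 54*t^3 + 54*t^2 + 25*t + 15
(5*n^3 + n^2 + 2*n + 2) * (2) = 10*n^3 + 2*n^2 + 4*n + 4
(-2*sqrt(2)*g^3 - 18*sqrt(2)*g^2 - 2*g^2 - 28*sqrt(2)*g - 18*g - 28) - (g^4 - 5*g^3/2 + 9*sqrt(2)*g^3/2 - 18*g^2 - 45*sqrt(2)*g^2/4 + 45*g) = -g^4 - 13*sqrt(2)*g^3/2 + 5*g^3/2 - 27*sqrt(2)*g^2/4 + 16*g^2 - 63*g - 28*sqrt(2)*g - 28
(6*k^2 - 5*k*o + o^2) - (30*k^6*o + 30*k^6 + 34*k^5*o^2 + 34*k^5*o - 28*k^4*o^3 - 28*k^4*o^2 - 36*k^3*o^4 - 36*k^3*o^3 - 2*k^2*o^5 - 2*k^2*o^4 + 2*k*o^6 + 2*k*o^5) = -30*k^6*o - 30*k^6 - 34*k^5*o^2 - 34*k^5*o + 28*k^4*o^3 + 28*k^4*o^2 + 36*k^3*o^4 + 36*k^3*o^3 + 2*k^2*o^5 + 2*k^2*o^4 + 6*k^2 - 2*k*o^6 - 2*k*o^5 - 5*k*o + o^2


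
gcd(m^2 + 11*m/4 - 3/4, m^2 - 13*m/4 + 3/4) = m - 1/4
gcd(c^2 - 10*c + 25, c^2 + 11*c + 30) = 1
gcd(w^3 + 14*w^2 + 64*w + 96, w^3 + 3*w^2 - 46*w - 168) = w^2 + 10*w + 24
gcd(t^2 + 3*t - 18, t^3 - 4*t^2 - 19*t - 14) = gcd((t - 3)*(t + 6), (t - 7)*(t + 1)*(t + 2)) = 1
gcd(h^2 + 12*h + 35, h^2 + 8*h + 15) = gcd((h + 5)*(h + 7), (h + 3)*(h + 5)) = h + 5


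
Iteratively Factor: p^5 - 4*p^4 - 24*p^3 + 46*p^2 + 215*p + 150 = (p + 2)*(p^4 - 6*p^3 - 12*p^2 + 70*p + 75) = (p + 1)*(p + 2)*(p^3 - 7*p^2 - 5*p + 75) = (p - 5)*(p + 1)*(p + 2)*(p^2 - 2*p - 15) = (p - 5)^2*(p + 1)*(p + 2)*(p + 3)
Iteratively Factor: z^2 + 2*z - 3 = (z - 1)*(z + 3)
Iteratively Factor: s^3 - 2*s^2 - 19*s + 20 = (s - 5)*(s^2 + 3*s - 4) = (s - 5)*(s - 1)*(s + 4)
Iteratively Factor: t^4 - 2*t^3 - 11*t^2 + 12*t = (t - 4)*(t^3 + 2*t^2 - 3*t) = t*(t - 4)*(t^2 + 2*t - 3) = t*(t - 4)*(t - 1)*(t + 3)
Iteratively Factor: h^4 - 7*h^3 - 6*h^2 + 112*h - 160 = (h - 5)*(h^3 - 2*h^2 - 16*h + 32) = (h - 5)*(h - 4)*(h^2 + 2*h - 8) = (h - 5)*(h - 4)*(h - 2)*(h + 4)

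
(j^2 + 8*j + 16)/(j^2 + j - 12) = (j + 4)/(j - 3)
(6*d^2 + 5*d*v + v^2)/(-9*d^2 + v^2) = (2*d + v)/(-3*d + v)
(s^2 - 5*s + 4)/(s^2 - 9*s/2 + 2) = 2*(s - 1)/(2*s - 1)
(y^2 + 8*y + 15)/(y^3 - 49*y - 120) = 1/(y - 8)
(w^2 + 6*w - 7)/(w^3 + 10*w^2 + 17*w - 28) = 1/(w + 4)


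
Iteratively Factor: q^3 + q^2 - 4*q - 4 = (q - 2)*(q^2 + 3*q + 2) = (q - 2)*(q + 1)*(q + 2)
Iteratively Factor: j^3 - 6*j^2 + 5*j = (j - 5)*(j^2 - j) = (j - 5)*(j - 1)*(j)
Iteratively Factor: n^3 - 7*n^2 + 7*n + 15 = (n - 3)*(n^2 - 4*n - 5) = (n - 3)*(n + 1)*(n - 5)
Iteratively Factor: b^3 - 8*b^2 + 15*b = (b)*(b^2 - 8*b + 15) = b*(b - 3)*(b - 5)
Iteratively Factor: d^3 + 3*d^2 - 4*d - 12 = (d - 2)*(d^2 + 5*d + 6) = (d - 2)*(d + 3)*(d + 2)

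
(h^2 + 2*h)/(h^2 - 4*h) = (h + 2)/(h - 4)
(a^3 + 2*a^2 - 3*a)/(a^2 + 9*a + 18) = a*(a - 1)/(a + 6)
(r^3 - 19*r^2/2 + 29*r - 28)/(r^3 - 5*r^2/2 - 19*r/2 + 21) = (r - 4)/(r + 3)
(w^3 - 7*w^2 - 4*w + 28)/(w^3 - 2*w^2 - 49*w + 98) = (w + 2)/(w + 7)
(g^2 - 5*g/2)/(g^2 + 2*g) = (g - 5/2)/(g + 2)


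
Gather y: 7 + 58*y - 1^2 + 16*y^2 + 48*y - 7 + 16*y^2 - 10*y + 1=32*y^2 + 96*y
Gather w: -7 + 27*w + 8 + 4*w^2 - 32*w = 4*w^2 - 5*w + 1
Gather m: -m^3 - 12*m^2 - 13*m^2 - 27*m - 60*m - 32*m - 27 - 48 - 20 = -m^3 - 25*m^2 - 119*m - 95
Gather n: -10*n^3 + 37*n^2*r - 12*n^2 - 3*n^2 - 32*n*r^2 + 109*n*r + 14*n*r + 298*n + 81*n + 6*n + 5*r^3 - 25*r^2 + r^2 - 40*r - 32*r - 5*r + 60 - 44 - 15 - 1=-10*n^3 + n^2*(37*r - 15) + n*(-32*r^2 + 123*r + 385) + 5*r^3 - 24*r^2 - 77*r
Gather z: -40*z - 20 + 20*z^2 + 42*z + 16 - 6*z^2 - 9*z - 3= 14*z^2 - 7*z - 7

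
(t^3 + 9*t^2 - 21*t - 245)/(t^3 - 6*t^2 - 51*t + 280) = (t + 7)/(t - 8)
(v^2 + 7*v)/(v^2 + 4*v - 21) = v/(v - 3)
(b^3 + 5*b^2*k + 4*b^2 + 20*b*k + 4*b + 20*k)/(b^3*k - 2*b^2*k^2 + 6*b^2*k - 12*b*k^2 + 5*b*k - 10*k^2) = (b^3 + 5*b^2*k + 4*b^2 + 20*b*k + 4*b + 20*k)/(k*(b^3 - 2*b^2*k + 6*b^2 - 12*b*k + 5*b - 10*k))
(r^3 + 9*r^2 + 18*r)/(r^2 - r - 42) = r*(r + 3)/(r - 7)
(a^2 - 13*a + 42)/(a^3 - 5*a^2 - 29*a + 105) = (a - 6)/(a^2 + 2*a - 15)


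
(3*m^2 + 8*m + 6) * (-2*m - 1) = -6*m^3 - 19*m^2 - 20*m - 6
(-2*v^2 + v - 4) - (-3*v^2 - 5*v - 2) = v^2 + 6*v - 2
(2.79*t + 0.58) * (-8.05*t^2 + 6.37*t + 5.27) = -22.4595*t^3 + 13.1033*t^2 + 18.3979*t + 3.0566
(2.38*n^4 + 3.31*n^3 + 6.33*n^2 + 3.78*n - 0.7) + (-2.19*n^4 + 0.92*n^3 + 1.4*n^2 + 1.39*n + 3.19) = 0.19*n^4 + 4.23*n^3 + 7.73*n^2 + 5.17*n + 2.49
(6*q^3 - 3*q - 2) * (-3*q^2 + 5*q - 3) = -18*q^5 + 30*q^4 - 9*q^3 - 9*q^2 - q + 6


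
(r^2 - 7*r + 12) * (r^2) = r^4 - 7*r^3 + 12*r^2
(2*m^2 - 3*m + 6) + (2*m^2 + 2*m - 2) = 4*m^2 - m + 4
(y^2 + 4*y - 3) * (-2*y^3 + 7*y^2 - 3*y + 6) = -2*y^5 - y^4 + 31*y^3 - 27*y^2 + 33*y - 18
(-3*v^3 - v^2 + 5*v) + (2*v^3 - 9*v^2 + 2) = -v^3 - 10*v^2 + 5*v + 2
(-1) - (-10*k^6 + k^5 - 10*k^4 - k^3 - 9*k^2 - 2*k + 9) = 10*k^6 - k^5 + 10*k^4 + k^3 + 9*k^2 + 2*k - 10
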